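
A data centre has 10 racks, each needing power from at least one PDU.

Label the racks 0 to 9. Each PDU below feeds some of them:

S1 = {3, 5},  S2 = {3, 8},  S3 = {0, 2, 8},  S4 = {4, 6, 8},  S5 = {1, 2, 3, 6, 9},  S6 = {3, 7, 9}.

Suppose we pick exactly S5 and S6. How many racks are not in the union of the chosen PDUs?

4

Union of S5, S6 = {1, 2, 3, 6, 7, 9}.
Not covered: 0, 4, 5, 8 — 4 racks.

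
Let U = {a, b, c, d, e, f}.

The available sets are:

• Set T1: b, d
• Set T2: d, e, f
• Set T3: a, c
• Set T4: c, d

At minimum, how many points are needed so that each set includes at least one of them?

2

The 2 points {a, d} hit every set.
The sets T2, T3 are pairwise disjoint, so any hitting set needs a separate point for each — at least 2. Hence 2 is optimal.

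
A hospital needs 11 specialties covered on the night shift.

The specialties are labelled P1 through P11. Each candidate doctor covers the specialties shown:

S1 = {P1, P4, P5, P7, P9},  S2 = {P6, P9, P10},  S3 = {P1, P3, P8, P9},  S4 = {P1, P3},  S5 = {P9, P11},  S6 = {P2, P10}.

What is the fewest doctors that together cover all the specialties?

5

S1 and S2 and S3 and S5 and S6 together: S1 ∪ S2 ∪ S3 ∪ S5 ∪ S6 = {P1, P2, P3, P4, P5, P6, P7, P8, P9, P10, P11} — every specialty is covered.
No 4 of the 6 doctors cover everything (all 15 combinations miss at least one specialty), so 5 is optimal.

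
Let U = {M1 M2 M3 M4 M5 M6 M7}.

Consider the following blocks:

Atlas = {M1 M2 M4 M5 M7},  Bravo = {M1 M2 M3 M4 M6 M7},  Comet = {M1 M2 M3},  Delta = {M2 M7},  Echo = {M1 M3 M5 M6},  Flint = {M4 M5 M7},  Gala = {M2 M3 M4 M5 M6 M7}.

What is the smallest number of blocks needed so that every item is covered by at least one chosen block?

Bravo and Flint together: Bravo ∪ Flint = {M1, M2, M3, M4, M5, M6, M7} — every item is covered.
No single block has all 7 items (the largest, Bravo, has 6), so 2 is optimal.

2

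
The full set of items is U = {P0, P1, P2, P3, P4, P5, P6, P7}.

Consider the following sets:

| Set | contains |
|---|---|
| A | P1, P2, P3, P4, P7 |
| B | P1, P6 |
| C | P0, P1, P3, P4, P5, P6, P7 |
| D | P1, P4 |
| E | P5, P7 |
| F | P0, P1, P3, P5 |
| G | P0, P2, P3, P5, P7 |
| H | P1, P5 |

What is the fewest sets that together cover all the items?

Take {C, G}. Their union is {P0, P1, P2, P3, P4, P5, P6, P7}, which is all 8 items.
No single set has all 8 items (the largest, C, has 7), so 2 is optimal.

2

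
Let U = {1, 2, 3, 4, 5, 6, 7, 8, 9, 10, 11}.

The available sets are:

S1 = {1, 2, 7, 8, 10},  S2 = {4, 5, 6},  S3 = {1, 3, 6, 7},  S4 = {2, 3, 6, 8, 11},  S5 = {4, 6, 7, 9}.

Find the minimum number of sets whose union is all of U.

4

S1 and S2 and S4 and S5 together: S1 ∪ S2 ∪ S4 ∪ S5 = {1, 2, 3, 4, 5, 6, 7, 8, 9, 10, 11} — every element is covered.
No 3 of the 5 sets cover everything (all 10 combinations miss at least one element), so 4 is optimal.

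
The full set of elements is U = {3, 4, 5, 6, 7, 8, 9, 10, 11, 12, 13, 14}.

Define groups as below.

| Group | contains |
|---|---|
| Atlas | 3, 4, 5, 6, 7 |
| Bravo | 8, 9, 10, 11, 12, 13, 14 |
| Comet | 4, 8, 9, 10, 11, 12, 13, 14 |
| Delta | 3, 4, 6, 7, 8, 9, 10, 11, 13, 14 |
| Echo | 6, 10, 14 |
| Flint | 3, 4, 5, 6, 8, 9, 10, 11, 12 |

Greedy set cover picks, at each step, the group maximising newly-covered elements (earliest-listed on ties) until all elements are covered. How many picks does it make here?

Greedy: pick Delta (covers 10 new) → pick Flint (covers 2 new). Total picks: 2.

2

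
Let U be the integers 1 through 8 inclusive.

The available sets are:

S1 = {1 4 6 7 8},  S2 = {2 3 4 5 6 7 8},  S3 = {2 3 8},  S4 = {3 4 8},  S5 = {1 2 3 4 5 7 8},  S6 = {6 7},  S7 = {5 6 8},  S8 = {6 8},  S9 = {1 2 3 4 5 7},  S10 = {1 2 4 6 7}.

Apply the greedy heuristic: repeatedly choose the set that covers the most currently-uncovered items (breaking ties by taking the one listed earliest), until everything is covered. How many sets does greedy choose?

Greedy: pick S2 (covers 7 new) → pick S1 (covers 1 new). Total picks: 2.

2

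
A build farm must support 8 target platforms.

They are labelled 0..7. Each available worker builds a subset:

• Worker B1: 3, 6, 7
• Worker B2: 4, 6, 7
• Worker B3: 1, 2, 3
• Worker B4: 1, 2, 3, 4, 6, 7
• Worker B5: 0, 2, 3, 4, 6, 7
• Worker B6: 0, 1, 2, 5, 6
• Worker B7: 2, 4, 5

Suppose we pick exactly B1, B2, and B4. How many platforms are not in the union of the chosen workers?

Union of B1, B2, B4 = {1, 2, 3, 4, 6, 7}.
Not covered: 0, 5 — 2 platforms.

2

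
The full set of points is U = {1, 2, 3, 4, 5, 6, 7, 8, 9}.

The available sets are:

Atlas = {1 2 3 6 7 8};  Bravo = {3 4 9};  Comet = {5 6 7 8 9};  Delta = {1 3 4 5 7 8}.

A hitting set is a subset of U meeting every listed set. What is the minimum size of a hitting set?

H = {7, 9} meets every set (each contains at least one member of H), and |H| = 2.
No single point lies in every set, so at least 2 are needed and 2 is optimal.

2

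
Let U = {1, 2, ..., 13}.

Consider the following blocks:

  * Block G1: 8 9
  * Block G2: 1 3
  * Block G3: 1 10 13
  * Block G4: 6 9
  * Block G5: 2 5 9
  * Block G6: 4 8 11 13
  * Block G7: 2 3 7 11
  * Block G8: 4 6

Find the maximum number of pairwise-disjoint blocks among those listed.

4

G1, G3, G7, G8 are pairwise disjoint (G1={8,9}; G3={1,10,13}; G7={2,3,7,11}; G8={4,6}).
Every remaining block overlaps one of these, and no 5 of the listed blocks are pairwise disjoint, so 4 is the maximum.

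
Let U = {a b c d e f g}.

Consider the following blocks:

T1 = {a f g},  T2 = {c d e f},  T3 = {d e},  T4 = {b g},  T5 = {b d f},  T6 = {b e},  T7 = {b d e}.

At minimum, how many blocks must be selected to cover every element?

3

T1 and T2 and T6 together: T1 ∪ T2 ∪ T6 = {a, b, c, d, e, f, g} — every element is covered.
Only T1 contains a, so T1 is forced; the remaining 4 elements need at least 2 more blocks (each remaining block adds at most 3) — so at least 3 blocks are needed, and 3 is optimal.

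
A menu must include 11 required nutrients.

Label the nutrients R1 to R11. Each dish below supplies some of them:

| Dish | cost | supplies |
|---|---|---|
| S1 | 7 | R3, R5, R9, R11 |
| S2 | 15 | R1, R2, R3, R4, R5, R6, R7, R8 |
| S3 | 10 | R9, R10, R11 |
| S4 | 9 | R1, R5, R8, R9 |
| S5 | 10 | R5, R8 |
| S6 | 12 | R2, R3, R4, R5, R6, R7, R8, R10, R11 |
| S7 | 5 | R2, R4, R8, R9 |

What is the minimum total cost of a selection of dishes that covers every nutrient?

21

S4, S6 together cover every nutrient (S4 ∪ S6 = {R1, R2, R3, R4, R5, R6, R7, R8, R9, R10, R11}); total cost 9 + 12 = 21.
The greedy pick S7, S6, S4 costs 26; no covering selection beats 21.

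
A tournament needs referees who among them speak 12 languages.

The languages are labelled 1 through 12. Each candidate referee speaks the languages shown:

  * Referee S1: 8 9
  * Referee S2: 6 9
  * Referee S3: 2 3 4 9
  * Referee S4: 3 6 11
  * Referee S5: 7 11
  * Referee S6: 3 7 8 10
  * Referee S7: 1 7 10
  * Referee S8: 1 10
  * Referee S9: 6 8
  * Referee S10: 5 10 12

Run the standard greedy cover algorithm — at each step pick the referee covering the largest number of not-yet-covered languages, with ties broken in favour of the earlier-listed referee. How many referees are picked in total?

Greedy: pick S3 (covers 4 new) → pick S6 (covers 3 new) → pick S4 (covers 2 new) → pick S10 (covers 2 new) → pick S7 (covers 1 new). Total picks: 5.

5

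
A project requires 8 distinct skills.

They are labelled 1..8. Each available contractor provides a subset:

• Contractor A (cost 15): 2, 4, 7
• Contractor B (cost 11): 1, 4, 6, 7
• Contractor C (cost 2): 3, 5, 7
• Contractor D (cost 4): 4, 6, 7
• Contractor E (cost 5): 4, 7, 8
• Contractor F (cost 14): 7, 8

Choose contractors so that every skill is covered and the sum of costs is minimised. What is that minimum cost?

33

A, B, C, E together cover every skill (A ∪ B ∪ C ∪ E = {1, 2, 3, 4, 5, 6, 7, 8}); total cost 15 + 11 + 2 + 5 = 33.
The greedy pick C, D, E, B, A costs 37; no covering selection beats 33.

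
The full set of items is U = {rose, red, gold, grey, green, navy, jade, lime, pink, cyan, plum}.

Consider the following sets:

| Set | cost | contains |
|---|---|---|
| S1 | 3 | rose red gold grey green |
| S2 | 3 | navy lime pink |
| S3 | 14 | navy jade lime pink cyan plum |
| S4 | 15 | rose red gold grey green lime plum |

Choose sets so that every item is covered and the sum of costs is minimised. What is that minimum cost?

S1, S3 together cover every item (S1 ∪ S3 = {rose, red, gold, grey, green, navy, jade, lime, pink, cyan, plum}); total cost 3 + 14 = 17.
The greedy pick S1, S2, S3 costs 20; no covering selection beats 17.

17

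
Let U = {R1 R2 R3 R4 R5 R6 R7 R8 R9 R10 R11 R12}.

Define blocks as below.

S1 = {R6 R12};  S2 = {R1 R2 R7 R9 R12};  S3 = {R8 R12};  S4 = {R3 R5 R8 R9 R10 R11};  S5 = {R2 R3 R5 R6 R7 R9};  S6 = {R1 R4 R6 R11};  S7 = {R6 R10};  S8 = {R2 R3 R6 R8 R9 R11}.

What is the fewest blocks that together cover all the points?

3

S2 and S4 and S6 together: S2 ∪ S4 ∪ S6 = {R1, R2, R3, R4, R5, R6, R7, R8, R9, R10, R11, R12} — every point is covered.
Only S6 contains R4, so S6 is forced; the remaining 8 points need at least 2 more blocks (each remaining block adds at most 5) — so at least 3 blocks are needed, and 3 is optimal.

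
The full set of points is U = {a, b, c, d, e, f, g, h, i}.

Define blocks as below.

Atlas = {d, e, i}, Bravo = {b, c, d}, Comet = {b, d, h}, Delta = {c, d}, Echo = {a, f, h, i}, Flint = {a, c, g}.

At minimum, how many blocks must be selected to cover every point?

Atlas, Bravo, Echo, and Flint cover everything between them: the union {a, b, c, d, e, f, g, h, i} is all of U.
No 3 of the 6 blocks cover everything (all 20 combinations miss at least one point), so 4 is optimal.

4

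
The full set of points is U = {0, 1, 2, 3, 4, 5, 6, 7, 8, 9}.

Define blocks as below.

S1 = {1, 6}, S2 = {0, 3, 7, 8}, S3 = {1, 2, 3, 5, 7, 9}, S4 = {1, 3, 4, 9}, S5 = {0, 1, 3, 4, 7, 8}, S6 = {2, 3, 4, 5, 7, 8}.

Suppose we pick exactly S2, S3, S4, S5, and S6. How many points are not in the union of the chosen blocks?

Union of S2, S3, S4, S5, S6 = {0, 1, 2, 3, 4, 5, 7, 8, 9}.
Not covered: 6 — 1 point.

1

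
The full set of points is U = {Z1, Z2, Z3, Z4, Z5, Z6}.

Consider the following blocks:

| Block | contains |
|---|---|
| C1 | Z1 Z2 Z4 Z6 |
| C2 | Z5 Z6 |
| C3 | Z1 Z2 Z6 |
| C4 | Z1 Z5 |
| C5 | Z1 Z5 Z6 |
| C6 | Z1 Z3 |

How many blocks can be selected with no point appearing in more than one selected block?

2

C2, C6 are pairwise disjoint (C2={Z5,Z6}; C6={Z1,Z3}).
Every remaining block overlaps one of these, and no 3 of the listed blocks are pairwise disjoint, so 2 is the maximum.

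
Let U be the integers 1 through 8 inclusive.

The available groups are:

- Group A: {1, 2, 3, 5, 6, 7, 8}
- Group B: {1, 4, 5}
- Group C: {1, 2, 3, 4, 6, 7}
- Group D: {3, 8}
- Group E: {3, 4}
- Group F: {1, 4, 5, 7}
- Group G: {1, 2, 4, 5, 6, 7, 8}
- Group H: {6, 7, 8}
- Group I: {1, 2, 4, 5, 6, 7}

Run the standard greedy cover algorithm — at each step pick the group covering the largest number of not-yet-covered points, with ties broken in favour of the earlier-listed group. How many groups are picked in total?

2

Greedy: pick A (covers 7 new) → pick B (covers 1 new). Total picks: 2.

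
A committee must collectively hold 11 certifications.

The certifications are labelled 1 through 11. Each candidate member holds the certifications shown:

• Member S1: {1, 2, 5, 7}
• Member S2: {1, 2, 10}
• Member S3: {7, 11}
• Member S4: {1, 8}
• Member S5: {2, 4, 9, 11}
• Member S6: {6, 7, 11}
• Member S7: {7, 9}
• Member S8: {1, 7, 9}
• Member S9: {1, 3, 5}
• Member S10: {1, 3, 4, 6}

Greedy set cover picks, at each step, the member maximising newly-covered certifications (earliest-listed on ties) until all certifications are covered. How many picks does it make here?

5

Greedy: pick S1 (covers 4 new) → pick S5 (covers 3 new) → pick S10 (covers 2 new) → pick S2 (covers 1 new) → pick S4 (covers 1 new). Total picks: 5.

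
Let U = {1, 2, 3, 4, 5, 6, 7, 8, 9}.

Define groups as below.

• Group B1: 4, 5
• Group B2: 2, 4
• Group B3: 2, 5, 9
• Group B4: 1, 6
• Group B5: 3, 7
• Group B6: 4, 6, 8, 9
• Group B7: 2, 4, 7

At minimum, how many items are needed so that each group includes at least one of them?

4

Take H = {4, 5, 6, 7}. Each listed group contains at least one of these, so H is a hitting set of size 4.
No choice of 3 items meets every group, so 4 is the minimum.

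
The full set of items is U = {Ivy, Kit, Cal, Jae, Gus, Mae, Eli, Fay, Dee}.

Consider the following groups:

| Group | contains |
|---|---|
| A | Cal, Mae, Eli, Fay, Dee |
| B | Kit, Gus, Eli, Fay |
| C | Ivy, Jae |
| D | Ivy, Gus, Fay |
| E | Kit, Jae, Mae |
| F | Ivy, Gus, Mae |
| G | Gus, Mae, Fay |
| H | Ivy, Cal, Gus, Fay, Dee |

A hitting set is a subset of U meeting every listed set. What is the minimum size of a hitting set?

3

T = {Ivy, Mae, Eli} meets every group (each contains at least one member of T), and |T| = 3.
No choice of 2 items meets every group, so 3 is the minimum.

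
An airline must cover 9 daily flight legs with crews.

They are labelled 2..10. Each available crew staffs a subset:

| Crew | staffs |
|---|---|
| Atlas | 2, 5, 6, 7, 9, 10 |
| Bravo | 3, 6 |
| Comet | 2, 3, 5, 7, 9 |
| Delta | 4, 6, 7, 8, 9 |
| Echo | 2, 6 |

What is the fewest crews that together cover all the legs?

3

Atlas and Comet and Delta together: Atlas ∪ Comet ∪ Delta = {2, 3, 4, 5, 6, 7, 8, 9, 10} — every leg is covered.
Only Delta contains 4, so Delta is forced; the remaining 4 legs need at least 2 more crews (each remaining crew adds at most 3) — so at least 3 crews are needed, and 3 is optimal.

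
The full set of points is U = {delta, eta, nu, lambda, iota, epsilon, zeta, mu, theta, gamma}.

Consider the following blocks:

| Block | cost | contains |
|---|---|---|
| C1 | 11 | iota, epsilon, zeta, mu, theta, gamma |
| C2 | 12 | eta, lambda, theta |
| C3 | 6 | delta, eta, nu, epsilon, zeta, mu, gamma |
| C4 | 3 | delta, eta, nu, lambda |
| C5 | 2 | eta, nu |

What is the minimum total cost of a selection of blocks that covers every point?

C1, C4 together cover every point (C1 ∪ C4 = {delta, eta, nu, lambda, iota, epsilon, zeta, mu, theta, gamma}); total cost 11 + 3 = 14.
The greedy pick C4, C3, C1 costs 20; no covering selection beats 14.

14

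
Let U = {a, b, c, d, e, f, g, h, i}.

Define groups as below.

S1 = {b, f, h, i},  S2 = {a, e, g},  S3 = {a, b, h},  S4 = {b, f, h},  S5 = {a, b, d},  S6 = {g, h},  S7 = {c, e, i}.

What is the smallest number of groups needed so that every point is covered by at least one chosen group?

S1 and S5 and S6 and S7 together: S1 ∪ S5 ∪ S6 ∪ S7 = {a, b, c, d, e, f, g, h, i} — every point is covered.
No 3 of the 7 groups cover everything (all 35 combinations miss at least one point), so 4 is optimal.

4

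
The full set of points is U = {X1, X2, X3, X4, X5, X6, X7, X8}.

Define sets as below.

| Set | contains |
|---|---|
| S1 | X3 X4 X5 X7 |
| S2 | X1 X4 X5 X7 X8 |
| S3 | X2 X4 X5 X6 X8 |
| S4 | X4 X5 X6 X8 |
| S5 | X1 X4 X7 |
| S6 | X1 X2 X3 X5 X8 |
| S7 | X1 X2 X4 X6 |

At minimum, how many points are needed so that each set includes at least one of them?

The 2 points {X2, X4} hit every set.
No single point lies in every set, so at least 2 are needed and 2 is optimal.

2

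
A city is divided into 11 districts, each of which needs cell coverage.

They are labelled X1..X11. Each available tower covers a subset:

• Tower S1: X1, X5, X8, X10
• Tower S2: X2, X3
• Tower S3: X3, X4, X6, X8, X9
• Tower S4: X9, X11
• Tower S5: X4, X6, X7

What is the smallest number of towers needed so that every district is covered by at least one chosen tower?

Take {S1, S2, S4, S5}. Their union is {X1, X2, X3, X4, X5, X6, X7, X8, X9, X10, X11}, which is all 11 districts.
Only S2 contains X2, so S2 is forced; the remaining 9 districts need at least 3 more towers (each remaining tower adds at most 4) — so at least 4 towers are needed, and 4 is optimal.

4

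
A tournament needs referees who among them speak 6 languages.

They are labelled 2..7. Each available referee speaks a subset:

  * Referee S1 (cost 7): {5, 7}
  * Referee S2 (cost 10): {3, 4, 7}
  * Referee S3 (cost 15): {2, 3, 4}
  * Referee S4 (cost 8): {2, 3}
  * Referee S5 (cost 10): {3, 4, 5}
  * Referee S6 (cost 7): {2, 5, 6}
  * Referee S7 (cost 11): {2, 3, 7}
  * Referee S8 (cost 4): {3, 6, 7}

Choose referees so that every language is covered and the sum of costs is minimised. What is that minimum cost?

S2, S6 together cover every language (S2 ∪ S6 = {2, 3, 4, 5, 6, 7}); total cost 10 + 7 = 17.
The greedy pick S8, S6, S2 costs 21; no covering selection beats 17.

17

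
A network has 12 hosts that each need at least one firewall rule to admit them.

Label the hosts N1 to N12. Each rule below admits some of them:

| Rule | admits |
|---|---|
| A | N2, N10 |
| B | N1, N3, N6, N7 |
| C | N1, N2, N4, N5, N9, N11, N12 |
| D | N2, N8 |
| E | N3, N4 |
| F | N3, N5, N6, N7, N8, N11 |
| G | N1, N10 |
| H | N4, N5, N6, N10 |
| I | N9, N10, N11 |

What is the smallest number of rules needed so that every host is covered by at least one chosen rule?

A and C and F together: A ∪ C ∪ F = {N1, N2, N3, N4, N5, N6, N7, N8, N9, N10, N11, N12} — every host is covered.
Only C contains N12, so C is forced; the remaining 5 hosts need at least 2 more rules (each remaining rule adds at most 4) — so at least 3 rules are needed, and 3 is optimal.

3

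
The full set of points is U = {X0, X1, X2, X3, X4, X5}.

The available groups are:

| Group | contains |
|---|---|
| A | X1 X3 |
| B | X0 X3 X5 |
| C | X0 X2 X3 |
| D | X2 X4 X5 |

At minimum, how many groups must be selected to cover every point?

A and B and D together: A ∪ B ∪ D = {X0, X1, X2, X3, X4, X5} — every point is covered.
Only A contains X1, so A is forced; the remaining 4 points need at least 2 more groups (each remaining group adds at most 3) — so at least 3 groups are needed, and 3 is optimal.

3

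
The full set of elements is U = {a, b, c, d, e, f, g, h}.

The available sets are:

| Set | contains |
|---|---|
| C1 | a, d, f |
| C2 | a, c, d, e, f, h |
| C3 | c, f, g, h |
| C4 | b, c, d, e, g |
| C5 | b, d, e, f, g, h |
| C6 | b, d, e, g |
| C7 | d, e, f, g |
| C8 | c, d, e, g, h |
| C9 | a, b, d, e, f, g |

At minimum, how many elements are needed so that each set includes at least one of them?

The 2 elements {d, g} hit every set.
No single element lies in every set, so at least 2 are needed and 2 is optimal.

2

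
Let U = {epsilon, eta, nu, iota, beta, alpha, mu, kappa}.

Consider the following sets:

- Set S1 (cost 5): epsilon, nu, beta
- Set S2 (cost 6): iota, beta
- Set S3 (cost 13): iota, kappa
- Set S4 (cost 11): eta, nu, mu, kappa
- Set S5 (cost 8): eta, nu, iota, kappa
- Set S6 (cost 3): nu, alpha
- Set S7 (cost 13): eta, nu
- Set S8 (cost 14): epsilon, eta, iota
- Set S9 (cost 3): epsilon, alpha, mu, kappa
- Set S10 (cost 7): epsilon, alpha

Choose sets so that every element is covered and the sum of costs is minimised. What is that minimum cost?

S1, S5, S9 together cover every element (S1 ∪ S5 ∪ S9 = {epsilon, eta, nu, iota, beta, alpha, mu, kappa}); total cost 5 + 8 + 3 = 16.
No covering selection has total cost below 16.

16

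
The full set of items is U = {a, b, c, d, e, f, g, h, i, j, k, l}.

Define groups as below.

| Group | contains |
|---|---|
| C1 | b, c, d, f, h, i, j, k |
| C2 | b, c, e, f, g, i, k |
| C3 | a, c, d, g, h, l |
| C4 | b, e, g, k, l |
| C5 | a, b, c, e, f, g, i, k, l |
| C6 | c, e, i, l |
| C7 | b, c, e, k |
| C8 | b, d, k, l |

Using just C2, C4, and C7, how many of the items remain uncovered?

Union of C2, C4, C7 = {b, c, e, f, g, i, k, l}.
Not covered: a, d, h, j — 4 items.

4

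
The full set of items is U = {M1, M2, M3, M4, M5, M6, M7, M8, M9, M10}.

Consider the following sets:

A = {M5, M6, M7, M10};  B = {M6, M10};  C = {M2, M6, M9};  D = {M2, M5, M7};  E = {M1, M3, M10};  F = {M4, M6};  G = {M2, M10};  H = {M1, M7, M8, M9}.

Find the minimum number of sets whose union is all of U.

4

D, E, F, and H cover everything between them: the union {M1, M2, M3, M4, M5, M6, M7, M8, M9, M10} is all of U.
Only E contains M3, so E is forced; the remaining 7 items need at least 3 more sets (each remaining set adds at most 3) — so at least 4 sets are needed, and 4 is optimal.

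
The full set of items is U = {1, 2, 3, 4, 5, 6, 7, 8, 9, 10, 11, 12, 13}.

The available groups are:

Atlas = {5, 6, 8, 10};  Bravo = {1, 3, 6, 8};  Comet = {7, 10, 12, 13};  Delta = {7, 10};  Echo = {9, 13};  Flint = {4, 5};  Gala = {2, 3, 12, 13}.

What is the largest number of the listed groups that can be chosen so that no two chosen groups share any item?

4

Bravo, Delta, Echo, Flint are pairwise disjoint (Bravo={1,3,6,8}; Delta={7,10}; Echo={9,13}; Flint={4,5}).
Every remaining group overlaps one of these, and no 5 of the listed groups are pairwise disjoint, so 4 is the maximum.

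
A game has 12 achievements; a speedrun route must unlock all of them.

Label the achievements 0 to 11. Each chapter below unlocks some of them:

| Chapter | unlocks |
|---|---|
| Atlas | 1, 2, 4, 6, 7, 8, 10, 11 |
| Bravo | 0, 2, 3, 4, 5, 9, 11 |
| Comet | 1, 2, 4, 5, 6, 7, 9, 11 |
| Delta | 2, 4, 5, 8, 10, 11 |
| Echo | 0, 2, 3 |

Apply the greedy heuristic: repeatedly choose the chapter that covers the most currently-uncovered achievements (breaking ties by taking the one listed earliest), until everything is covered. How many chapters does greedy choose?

2

Greedy: pick Atlas (covers 8 new) → pick Bravo (covers 4 new). Total picks: 2.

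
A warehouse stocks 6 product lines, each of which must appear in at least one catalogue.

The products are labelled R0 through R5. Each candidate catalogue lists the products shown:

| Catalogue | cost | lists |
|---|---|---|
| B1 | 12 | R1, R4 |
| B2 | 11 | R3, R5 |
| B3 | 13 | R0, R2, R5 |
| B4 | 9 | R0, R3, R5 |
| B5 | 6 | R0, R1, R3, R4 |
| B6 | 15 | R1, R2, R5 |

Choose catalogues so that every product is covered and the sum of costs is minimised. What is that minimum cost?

B3, B5 together cover every product (B3 ∪ B5 = {R0, R1, R2, R3, R4, R5}); total cost 13 + 6 = 19.
No covering selection has total cost below 19.

19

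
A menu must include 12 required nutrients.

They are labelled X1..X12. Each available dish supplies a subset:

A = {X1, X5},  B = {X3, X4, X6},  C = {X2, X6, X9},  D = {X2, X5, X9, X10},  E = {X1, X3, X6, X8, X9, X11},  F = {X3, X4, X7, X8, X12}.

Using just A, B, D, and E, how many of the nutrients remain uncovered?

Union of A, B, D, E = {X1, X2, X3, X4, X5, X6, X8, X9, X10, X11}.
Not covered: X7, X12 — 2 nutrients.

2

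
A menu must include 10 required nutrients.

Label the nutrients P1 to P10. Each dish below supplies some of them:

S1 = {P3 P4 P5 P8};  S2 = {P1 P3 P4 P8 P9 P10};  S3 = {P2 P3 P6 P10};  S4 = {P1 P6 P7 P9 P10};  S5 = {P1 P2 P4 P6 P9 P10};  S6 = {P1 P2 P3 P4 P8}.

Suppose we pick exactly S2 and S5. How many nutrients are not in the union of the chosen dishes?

2

Union of S2, S5 = {P1, P2, P3, P4, P6, P8, P9, P10}.
Not covered: P5, P7 — 2 nutrients.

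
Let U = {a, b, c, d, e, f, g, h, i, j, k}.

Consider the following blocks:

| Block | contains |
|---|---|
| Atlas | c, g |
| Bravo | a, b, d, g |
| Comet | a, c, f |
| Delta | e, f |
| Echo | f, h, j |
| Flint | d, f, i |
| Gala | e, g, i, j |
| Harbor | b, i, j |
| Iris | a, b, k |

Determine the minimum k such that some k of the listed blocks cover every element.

Comet and Echo and Flint and Gala and Iris together: Comet ∪ Echo ∪ Flint ∪ Gala ∪ Iris = {a, b, c, d, e, f, g, h, i, j, k} — every element is covered.
No 4 of the 9 blocks cover everything (all 126 combinations miss at least one element), so 5 is optimal.

5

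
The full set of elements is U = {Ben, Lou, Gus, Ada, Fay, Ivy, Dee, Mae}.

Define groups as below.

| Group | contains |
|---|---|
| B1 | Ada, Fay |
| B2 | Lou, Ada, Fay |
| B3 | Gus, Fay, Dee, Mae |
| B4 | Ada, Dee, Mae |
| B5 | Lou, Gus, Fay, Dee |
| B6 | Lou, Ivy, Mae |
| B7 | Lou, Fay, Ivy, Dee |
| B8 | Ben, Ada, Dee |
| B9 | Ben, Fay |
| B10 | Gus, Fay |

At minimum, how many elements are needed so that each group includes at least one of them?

3

Take H = {Lou, Ada, Fay}. Each listed group contains at least one of these, so H is a hitting set of size 3.
The groups B6, B8, B10 are pairwise disjoint, so any hitting set needs a separate element for each — at least 3. Hence 3 is optimal.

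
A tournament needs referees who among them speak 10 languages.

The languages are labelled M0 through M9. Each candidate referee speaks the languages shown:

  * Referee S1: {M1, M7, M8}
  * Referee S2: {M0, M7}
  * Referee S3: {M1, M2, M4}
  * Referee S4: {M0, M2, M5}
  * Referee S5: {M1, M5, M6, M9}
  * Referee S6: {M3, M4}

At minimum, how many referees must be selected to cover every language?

4

S1 and S4 and S5 and S6 together: S1 ∪ S4 ∪ S5 ∪ S6 = {M0, M1, M2, M3, M4, M5, M6, M7, M8, M9} — every language is covered.
Only S5 contains M6, so S5 is forced; the remaining 6 languages need at least 3 more referees (each remaining referee adds at most 2) — so at least 4 referees are needed, and 4 is optimal.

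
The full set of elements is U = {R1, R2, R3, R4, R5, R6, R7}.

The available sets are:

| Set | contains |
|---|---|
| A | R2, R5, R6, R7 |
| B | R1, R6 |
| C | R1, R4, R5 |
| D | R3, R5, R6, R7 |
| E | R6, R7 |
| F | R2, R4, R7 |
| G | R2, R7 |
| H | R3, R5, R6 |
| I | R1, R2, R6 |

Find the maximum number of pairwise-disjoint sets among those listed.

2

C, E are pairwise disjoint (C={R1,R4,R5}; E={R6,R7}).
Every remaining set overlaps one of these, and no 3 of the listed sets are pairwise disjoint, so 2 is the maximum.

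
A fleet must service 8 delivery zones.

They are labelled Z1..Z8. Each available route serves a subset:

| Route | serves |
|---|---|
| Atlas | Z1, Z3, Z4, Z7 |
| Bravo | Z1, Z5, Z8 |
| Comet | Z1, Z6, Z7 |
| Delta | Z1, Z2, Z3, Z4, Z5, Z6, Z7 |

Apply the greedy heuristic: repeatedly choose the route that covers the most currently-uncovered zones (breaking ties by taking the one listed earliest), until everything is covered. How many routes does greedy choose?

Greedy: pick Delta (covers 7 new) → pick Bravo (covers 1 new). Total picks: 2.

2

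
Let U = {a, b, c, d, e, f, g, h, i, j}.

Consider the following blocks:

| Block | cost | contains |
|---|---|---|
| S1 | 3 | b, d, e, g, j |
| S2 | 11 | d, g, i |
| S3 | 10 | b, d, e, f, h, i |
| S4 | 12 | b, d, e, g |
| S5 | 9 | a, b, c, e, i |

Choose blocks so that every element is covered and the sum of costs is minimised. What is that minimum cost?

22

S1, S3, S5 together cover every element (S1 ∪ S3 ∪ S5 = {a, b, c, d, e, f, g, h, i, j}); total cost 3 + 10 + 9 = 22.
No covering selection has total cost below 22.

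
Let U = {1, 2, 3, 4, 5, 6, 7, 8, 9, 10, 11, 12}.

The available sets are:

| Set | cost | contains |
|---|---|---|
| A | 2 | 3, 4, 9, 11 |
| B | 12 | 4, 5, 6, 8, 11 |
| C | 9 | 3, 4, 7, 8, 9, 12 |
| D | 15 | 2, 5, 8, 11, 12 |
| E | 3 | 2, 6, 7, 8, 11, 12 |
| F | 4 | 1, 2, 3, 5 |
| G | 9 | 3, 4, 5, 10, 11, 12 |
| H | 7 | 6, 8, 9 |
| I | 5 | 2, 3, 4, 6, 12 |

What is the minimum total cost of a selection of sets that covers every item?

18

A, E, F, G together cover every item (A ∪ E ∪ F ∪ G = {1, 2, 3, 4, 5, 6, 7, 8, 9, 10, 11, 12}); total cost 2 + 3 + 4 + 9 = 18.
No covering selection has total cost below 18.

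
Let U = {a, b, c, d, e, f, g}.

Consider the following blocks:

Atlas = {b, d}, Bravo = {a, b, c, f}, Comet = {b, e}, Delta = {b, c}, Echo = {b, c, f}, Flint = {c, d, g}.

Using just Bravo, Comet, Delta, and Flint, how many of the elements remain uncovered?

Union of Bravo, Comet, Delta, Flint = {a, b, c, d, e, f, g} — that's every element, so 0 are uncovered.

0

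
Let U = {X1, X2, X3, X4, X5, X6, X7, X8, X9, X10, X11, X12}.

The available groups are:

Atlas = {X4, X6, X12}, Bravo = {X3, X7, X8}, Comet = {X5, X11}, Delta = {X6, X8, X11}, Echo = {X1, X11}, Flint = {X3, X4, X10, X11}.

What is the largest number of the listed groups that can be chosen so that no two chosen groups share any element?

3

Atlas, Bravo, Echo are pairwise disjoint (Atlas={X4,X6,X12}; Bravo={X3,X7,X8}; Echo={X1,X11}).
Every remaining group overlaps one of these, and no 4 of the listed groups are pairwise disjoint, so 3 is the maximum.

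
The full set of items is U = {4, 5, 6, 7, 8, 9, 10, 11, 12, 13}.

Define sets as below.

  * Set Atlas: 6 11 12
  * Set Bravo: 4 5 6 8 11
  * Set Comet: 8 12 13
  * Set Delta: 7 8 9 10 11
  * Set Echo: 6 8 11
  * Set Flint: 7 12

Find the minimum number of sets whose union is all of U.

3

Bravo and Comet and Delta together: Bravo ∪ Comet ∪ Delta = {4, 5, 6, 7, 8, 9, 10, 11, 12, 13} — every item is covered.
Only Bravo contains 4, so Bravo is forced; the remaining 5 items need at least 2 more sets (each remaining set adds at most 3) — so at least 3 sets are needed, and 3 is optimal.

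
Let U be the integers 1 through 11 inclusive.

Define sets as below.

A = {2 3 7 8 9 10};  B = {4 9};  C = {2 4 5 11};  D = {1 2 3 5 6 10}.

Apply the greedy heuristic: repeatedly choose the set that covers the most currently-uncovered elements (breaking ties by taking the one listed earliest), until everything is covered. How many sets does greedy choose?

Greedy: pick A (covers 6 new) → pick C (covers 3 new) → pick D (covers 2 new). Total picks: 3.

3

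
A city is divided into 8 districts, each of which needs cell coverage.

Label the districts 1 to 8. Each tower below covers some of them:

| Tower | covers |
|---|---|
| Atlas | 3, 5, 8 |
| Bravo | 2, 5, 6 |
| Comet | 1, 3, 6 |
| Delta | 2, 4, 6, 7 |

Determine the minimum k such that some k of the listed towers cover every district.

3

Take {Atlas, Comet, Delta}. Their union is {1, 2, 3, 4, 5, 6, 7, 8}, which is all 8 districts.
Only Comet contains 1, so Comet is forced; the remaining 5 districts need at least 2 more towers (each remaining tower adds at most 3) — so at least 3 towers are needed, and 3 is optimal.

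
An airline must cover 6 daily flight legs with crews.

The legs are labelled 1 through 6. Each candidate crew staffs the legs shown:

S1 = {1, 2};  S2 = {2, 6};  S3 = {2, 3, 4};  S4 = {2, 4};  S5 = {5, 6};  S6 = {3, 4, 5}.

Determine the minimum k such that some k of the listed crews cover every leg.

Take {S1, S5, S6}. Their union is {1, 2, 3, 4, 5, 6}, which is all 6 legs.
Only S1 contains 1, so S1 is forced; the remaining 4 legs need at least 2 more crews (each remaining crew adds at most 3) — so at least 3 crews are needed, and 3 is optimal.

3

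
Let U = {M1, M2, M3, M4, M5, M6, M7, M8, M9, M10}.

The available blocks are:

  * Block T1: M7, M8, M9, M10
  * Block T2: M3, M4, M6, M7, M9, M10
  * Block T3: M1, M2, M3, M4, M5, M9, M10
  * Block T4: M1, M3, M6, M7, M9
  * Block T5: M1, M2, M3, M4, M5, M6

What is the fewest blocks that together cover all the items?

Take {T1, T5}. Their union is {M1, M2, M3, M4, M5, M6, M7, M8, M9, M10}, which is all 10 items.
No single block has all 10 items (the largest, T3, has 7), so 2 is optimal.

2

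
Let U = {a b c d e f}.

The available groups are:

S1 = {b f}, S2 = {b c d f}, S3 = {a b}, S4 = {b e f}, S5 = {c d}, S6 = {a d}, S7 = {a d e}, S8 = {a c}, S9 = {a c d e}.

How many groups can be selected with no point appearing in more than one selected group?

2

S1, S7 are pairwise disjoint (S1={b,f}; S7={a,d,e}).
Every remaining group overlaps one of these, and no 3 of the listed groups are pairwise disjoint, so 2 is the maximum.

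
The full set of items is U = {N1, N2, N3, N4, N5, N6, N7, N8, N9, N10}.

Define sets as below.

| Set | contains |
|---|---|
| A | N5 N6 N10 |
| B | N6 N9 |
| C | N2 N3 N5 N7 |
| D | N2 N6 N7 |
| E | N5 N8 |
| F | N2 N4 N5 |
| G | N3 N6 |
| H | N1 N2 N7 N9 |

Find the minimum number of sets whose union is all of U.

Take {A, E, F, G, H}. Their union is {N1, N2, N3, N4, N5, N6, N7, N8, N9, N10}, which is all 10 items.
No 4 of the 8 sets cover everything (all 70 combinations miss at least one item), so 5 is optimal.

5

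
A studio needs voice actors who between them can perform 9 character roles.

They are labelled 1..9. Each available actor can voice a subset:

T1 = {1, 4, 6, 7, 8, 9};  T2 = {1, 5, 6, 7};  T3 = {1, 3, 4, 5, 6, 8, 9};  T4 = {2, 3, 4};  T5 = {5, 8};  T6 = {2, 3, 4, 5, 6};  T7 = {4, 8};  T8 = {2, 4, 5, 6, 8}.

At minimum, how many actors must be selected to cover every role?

2

Take {T1, T6}. Their union is {1, 2, 3, 4, 5, 6, 7, 8, 9}, which is all 9 roles.
No single actor has all 9 roles (the largest, T3, has 7), so 2 is optimal.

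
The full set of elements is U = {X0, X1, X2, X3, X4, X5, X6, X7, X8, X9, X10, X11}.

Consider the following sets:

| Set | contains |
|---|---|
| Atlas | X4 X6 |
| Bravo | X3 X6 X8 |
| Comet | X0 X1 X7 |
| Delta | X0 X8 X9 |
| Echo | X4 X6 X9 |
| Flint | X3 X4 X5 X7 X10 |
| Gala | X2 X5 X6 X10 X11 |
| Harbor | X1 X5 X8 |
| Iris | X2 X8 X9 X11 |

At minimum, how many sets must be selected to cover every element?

Bravo and Comet and Echo and Gala together: Bravo ∪ Comet ∪ Echo ∪ Gala = {X0, X1, X2, X3, X4, X5, X6, X7, X8, X9, X10, X11} — every element is covered.
No 3 of the 9 sets cover everything (all 84 combinations miss at least one element), so 4 is optimal.

4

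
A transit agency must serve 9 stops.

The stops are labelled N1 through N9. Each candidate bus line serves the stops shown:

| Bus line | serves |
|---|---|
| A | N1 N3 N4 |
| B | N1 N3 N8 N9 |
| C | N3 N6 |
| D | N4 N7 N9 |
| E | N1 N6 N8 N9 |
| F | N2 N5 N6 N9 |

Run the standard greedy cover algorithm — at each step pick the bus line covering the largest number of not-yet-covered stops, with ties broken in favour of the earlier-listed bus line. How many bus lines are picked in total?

3

Greedy: pick B (covers 4 new) → pick F (covers 3 new) → pick D (covers 2 new). Total picks: 3.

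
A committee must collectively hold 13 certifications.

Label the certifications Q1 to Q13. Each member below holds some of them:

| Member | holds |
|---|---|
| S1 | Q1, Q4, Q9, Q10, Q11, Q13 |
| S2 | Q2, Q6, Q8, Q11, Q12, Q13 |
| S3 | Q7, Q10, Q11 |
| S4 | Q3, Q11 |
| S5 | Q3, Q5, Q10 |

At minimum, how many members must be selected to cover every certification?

4

S1 and S2 and S3 and S5 together: S1 ∪ S2 ∪ S3 ∪ S5 = {Q1, Q2, Q3, Q4, Q5, Q6, Q7, Q8, Q9, Q10, Q11, Q12, Q13} — every certification is covered.
No 3 of the 5 members cover everything (all 10 combinations miss at least one certification), so 4 is optimal.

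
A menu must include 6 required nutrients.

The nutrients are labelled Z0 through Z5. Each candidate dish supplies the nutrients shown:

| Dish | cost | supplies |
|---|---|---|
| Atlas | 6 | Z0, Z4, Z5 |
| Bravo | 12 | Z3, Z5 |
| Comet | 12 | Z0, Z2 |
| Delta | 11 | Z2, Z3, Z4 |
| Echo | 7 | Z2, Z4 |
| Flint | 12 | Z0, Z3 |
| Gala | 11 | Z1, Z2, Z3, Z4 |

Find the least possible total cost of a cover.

Atlas, Gala together cover every nutrient (Atlas ∪ Gala = {Z0, Z1, Z2, Z3, Z4, Z5}); total cost 6 + 11 = 17.
No covering selection has total cost below 17.

17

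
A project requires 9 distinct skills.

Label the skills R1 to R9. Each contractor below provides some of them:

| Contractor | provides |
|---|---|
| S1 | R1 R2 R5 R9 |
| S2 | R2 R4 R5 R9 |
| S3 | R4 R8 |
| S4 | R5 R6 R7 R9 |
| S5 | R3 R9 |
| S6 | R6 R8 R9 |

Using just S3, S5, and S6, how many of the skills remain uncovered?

Union of S3, S5, S6 = {R3, R4, R6, R8, R9}.
Not covered: R1, R2, R5, R7 — 4 skills.

4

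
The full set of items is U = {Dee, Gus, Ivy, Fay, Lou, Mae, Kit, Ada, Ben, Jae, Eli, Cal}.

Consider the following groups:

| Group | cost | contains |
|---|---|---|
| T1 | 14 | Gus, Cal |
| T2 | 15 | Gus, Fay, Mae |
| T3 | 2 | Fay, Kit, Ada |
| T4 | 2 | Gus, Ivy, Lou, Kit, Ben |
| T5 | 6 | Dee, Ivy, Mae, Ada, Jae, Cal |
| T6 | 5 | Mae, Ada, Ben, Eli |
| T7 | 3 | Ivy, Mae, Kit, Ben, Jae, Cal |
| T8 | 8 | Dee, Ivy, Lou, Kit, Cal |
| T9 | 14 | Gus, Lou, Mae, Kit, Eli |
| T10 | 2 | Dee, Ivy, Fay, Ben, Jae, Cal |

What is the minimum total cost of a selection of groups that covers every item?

T4, T6, T10 together cover every item (T4 ∪ T6 ∪ T10 = {Dee, Gus, Ivy, Fay, Lou, Mae, Kit, Ada, Ben, Jae, Eli, Cal}); total cost 2 + 5 + 2 = 9.
No covering selection has total cost below 9.

9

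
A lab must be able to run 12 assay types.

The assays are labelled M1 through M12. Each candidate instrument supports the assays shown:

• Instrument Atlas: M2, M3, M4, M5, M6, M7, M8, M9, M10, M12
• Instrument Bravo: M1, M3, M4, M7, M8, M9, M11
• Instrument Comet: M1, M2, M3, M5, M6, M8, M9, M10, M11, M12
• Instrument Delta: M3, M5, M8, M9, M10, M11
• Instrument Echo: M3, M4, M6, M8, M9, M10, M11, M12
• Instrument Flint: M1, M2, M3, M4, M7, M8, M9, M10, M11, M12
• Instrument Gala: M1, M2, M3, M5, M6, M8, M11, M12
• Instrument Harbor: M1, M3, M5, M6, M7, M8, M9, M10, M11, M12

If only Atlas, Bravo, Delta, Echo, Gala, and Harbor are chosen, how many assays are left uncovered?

Union of Atlas, Bravo, Delta, Echo, Gala, Harbor = {M1, M2, M3, M4, M5, M6, M7, M8, M9, M10, M11, M12} — that's every assay, so 0 are uncovered.

0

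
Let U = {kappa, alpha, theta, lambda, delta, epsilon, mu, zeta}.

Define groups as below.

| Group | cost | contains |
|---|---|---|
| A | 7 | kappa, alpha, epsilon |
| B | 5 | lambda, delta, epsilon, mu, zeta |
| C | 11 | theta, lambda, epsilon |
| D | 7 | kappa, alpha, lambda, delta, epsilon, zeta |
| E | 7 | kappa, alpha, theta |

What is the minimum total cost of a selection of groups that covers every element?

B, E together cover every element (B ∪ E = {kappa, alpha, theta, lambda, delta, epsilon, mu, zeta}); total cost 5 + 7 = 12.
No covering selection has total cost below 12.

12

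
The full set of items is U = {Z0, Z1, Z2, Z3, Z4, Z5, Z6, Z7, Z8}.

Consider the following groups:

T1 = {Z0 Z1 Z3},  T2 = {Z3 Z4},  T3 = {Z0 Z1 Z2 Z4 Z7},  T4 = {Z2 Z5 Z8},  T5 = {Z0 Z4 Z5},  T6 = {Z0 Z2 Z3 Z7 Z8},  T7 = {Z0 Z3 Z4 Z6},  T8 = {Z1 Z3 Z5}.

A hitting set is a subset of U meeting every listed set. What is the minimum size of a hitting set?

3

H = {Z0, Z3, Z5} meets every group (each contains at least one member of H), and |H| = 3.
No choice of 2 items meets every group, so 3 is the minimum.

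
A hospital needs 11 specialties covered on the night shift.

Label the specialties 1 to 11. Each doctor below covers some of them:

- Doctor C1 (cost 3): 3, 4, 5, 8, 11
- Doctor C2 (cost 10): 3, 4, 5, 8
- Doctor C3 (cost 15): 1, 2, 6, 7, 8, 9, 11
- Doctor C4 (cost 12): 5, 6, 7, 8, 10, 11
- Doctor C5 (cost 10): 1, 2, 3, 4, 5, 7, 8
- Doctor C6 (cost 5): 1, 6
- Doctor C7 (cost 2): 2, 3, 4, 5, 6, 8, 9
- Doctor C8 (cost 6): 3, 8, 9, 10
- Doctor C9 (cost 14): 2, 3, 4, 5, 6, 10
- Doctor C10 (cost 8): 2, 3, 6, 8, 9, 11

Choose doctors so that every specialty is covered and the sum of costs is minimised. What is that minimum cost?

19

C4, C6, C7 together cover every specialty (C4 ∪ C6 ∪ C7 = {1, 2, 3, 4, 5, 6, 7, 8, 9, 10, 11}); total cost 12 + 5 + 2 = 19.
The greedy pick C7, C1, C5, C8 costs 21; no covering selection beats 19.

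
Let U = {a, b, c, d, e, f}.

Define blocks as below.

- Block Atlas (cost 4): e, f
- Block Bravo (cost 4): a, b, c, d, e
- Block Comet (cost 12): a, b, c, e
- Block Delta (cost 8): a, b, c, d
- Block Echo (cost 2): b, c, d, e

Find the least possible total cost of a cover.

Atlas, Bravo together cover every item (Atlas ∪ Bravo = {a, b, c, d, e, f}); total cost 4 + 4 = 8.
The greedy pick Echo, Atlas, Bravo costs 10; no covering selection beats 8.

8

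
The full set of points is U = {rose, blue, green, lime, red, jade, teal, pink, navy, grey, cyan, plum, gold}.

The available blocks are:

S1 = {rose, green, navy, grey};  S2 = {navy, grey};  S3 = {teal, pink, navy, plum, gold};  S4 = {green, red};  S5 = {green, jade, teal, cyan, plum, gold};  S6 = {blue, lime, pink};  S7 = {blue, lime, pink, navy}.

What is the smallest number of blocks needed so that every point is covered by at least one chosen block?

4

Take {S1, S4, S5, S6}. Their union is {rose, blue, green, lime, red, jade, teal, pink, navy, grey, cyan, plum, gold}, which is all 13 points.
Only S4 contains red, so S4 is forced; the remaining 11 points need at least 3 more blocks (each remaining block adds at most 5) — so at least 4 blocks are needed, and 4 is optimal.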